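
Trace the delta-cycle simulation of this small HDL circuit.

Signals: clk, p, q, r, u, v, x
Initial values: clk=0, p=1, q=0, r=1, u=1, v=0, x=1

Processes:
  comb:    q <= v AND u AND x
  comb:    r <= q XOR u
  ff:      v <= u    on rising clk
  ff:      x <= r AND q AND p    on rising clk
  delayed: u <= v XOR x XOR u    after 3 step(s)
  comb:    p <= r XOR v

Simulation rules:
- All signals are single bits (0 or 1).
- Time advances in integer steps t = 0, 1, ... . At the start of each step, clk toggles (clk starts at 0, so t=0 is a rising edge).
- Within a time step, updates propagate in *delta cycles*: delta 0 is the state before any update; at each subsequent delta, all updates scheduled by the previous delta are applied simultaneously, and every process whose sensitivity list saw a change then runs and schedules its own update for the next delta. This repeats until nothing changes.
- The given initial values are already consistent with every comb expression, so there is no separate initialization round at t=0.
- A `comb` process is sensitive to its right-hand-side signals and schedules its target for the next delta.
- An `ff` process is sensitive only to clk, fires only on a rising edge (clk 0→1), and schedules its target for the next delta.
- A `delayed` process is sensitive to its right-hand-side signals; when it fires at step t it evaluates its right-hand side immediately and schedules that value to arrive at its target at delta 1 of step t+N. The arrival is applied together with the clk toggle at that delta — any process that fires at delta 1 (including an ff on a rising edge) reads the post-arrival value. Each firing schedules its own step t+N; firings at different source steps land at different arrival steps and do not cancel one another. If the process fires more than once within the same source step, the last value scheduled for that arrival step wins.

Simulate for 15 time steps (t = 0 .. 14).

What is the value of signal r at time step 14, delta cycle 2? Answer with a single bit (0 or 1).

t0.Δ0 x=1 u=1 q=0 v=0 clk=0 p=1 r=1
t0.Δ1 x=1 u=1 q=0 v=0 clk=1 p=1 r=1
t0.Δ2 x=0 u=1 q=0 v=1 clk=1 p=1 r=1
t0.Δ3 x=0 u=1 q=0 v=1 clk=1 p=0 r=1
t1.Δ0 x=0 u=1 q=0 v=1 clk=1 p=0 r=1
t1.Δ1 x=0 u=1 q=0 v=1 clk=0 p=0 r=1
t2.Δ0 x=0 u=1 q=0 v=1 clk=0 p=0 r=1
t2.Δ1 x=0 u=1 q=0 v=1 clk=1 p=0 r=1
t3.Δ0 x=0 u=1 q=0 v=1 clk=1 p=0 r=1
t3.Δ1 x=0 u=0 q=0 v=1 clk=0 p=0 r=1
t3.Δ2 x=0 u=0 q=0 v=1 clk=0 p=0 r=0
t3.Δ3 x=0 u=0 q=0 v=1 clk=0 p=1 r=0
t4.Δ0 x=0 u=0 q=0 v=1 clk=0 p=1 r=0
t4.Δ1 x=0 u=0 q=0 v=1 clk=1 p=1 r=0
t4.Δ2 x=0 u=0 q=0 v=0 clk=1 p=1 r=0
t4.Δ3 x=0 u=0 q=0 v=0 clk=1 p=0 r=0
t5.Δ0 x=0 u=0 q=0 v=0 clk=1 p=0 r=0
t5.Δ1 x=0 u=0 q=0 v=0 clk=0 p=0 r=0
t6.Δ0 x=0 u=0 q=0 v=0 clk=0 p=0 r=0
t6.Δ1 x=0 u=1 q=0 v=0 clk=1 p=0 r=0
t6.Δ2 x=0 u=1 q=0 v=1 clk=1 p=0 r=1
t7.Δ0 x=0 u=1 q=0 v=1 clk=1 p=0 r=1
t7.Δ1 x=0 u=0 q=0 v=1 clk=0 p=0 r=1
t7.Δ2 x=0 u=0 q=0 v=1 clk=0 p=0 r=0
t7.Δ3 x=0 u=0 q=0 v=1 clk=0 p=1 r=0
t8.Δ0 x=0 u=0 q=0 v=1 clk=0 p=1 r=0
t8.Δ1 x=0 u=0 q=0 v=1 clk=1 p=1 r=0
t8.Δ2 x=0 u=0 q=0 v=0 clk=1 p=1 r=0
t8.Δ3 x=0 u=0 q=0 v=0 clk=1 p=0 r=0
t9.Δ0 x=0 u=0 q=0 v=0 clk=1 p=0 r=0
t9.Δ1 x=0 u=0 q=0 v=0 clk=0 p=0 r=0
t10.Δ0 x=0 u=0 q=0 v=0 clk=0 p=0 r=0
t10.Δ1 x=0 u=1 q=0 v=0 clk=1 p=0 r=0
t10.Δ2 x=0 u=1 q=0 v=1 clk=1 p=0 r=1
t11.Δ0 x=0 u=1 q=0 v=1 clk=1 p=0 r=1
t11.Δ1 x=0 u=0 q=0 v=1 clk=0 p=0 r=1
t11.Δ2 x=0 u=0 q=0 v=1 clk=0 p=0 r=0
t11.Δ3 x=0 u=0 q=0 v=1 clk=0 p=1 r=0
t12.Δ0 x=0 u=0 q=0 v=1 clk=0 p=1 r=0
t12.Δ1 x=0 u=0 q=0 v=1 clk=1 p=1 r=0
t12.Δ2 x=0 u=0 q=0 v=0 clk=1 p=1 r=0
t12.Δ3 x=0 u=0 q=0 v=0 clk=1 p=0 r=0
t13.Δ0 x=0 u=0 q=0 v=0 clk=1 p=0 r=0
t13.Δ1 x=0 u=0 q=0 v=0 clk=0 p=0 r=0
t14.Δ0 x=0 u=0 q=0 v=0 clk=0 p=0 r=0
t14.Δ1 x=0 u=1 q=0 v=0 clk=1 p=0 r=0
t14.Δ2 x=0 u=1 q=0 v=1 clk=1 p=0 r=1

1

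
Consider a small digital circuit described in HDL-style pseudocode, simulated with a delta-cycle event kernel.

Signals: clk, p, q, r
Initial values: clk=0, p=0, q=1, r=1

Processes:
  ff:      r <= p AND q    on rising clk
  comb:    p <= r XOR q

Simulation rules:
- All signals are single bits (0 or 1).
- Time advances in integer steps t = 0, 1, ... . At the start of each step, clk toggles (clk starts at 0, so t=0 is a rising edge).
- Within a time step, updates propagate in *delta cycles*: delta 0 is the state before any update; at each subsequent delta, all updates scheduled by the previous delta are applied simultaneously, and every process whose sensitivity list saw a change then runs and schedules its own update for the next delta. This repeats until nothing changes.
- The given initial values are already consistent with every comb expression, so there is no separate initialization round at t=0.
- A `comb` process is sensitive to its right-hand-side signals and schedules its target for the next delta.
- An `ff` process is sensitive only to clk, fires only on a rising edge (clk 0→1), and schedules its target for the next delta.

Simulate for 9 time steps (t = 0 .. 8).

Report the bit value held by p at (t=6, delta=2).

[bits: p,clk,q,r]
t=0: Δ0=0011 Δ1=0111 Δ2=0110 Δ3=1110 | 3Δ
t=1: Δ0=1110 Δ1=1010 | 1Δ
t=2: Δ0=1010 Δ1=1110 Δ2=1111 Δ3=0111 | 3Δ
t=3: Δ0=0111 Δ1=0011 | 1Δ
t=4: Δ0=0011 Δ1=0111 Δ2=0110 Δ3=1110 | 3Δ
t=5: Δ0=1110 Δ1=1010 | 1Δ
t=6: Δ0=1010 Δ1=1110 Δ2=1111 Δ3=0111 | 3Δ
t=7: Δ0=0111 Δ1=0011 | 1Δ
t=8: Δ0=0011 Δ1=0111 Δ2=0110 Δ3=1110 | 3Δ

1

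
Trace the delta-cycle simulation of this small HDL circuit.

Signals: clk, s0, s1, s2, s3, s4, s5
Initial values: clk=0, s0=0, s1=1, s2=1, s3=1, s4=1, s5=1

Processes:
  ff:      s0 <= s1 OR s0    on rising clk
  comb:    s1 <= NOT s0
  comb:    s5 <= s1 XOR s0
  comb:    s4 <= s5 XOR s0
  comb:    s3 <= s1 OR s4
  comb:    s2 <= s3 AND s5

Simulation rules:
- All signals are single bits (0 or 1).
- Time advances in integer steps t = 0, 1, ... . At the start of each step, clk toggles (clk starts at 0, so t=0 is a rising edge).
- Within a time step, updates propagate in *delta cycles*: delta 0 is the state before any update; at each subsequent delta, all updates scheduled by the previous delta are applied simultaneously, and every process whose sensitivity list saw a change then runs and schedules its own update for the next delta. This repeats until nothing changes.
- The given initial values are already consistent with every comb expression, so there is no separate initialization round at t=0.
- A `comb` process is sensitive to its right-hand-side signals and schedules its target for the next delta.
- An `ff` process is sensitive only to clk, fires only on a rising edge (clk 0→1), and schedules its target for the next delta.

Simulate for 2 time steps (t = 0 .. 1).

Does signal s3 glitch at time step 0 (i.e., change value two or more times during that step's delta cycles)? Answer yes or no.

yes

t=0 Δ0: s0=0 s5=1 s1=1 clk=0 s2=1 s3=1 s4=1
  Δ1: clk:0→1
  Δ2: s0:0→1
  Δ3: s5:1→0, s1:1→0, s4:1→0
  Δ4: s5:0→1, s2:1→0, s3:1→0, s4:0→1
  Δ5: s3:0→1, s4:1→0
  Δ6: s2:0→1, s3:1→0
  Δ7: s2:1→0
  (7Δ to stable)
t=1 Δ0: s0=1 s5=1 s1=0 clk=1 s2=0 s3=0 s4=0
  Δ1: clk:1→0
  (1Δ to stable)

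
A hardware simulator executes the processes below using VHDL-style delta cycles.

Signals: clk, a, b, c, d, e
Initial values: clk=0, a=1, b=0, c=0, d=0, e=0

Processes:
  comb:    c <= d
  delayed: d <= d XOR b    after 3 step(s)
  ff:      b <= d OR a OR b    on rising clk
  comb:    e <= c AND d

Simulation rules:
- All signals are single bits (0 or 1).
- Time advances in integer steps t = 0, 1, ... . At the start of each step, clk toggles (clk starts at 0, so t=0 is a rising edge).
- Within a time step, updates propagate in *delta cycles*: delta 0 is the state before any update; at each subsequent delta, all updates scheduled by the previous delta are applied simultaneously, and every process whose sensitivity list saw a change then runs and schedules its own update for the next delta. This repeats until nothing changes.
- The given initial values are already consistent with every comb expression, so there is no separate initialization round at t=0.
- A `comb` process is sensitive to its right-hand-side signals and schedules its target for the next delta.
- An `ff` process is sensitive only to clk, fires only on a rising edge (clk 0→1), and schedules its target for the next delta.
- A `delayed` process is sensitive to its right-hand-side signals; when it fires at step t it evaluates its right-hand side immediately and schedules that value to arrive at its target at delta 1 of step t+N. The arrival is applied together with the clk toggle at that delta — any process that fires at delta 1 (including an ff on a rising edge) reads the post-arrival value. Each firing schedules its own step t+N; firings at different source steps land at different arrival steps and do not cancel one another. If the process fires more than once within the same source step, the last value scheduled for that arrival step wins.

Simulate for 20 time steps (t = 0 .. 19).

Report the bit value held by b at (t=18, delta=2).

1

[bits: a,e,clk,b,d,c]
t=0: Δ0=100000 Δ1=101000 Δ2=101100 | 2Δ
t=1: Δ0=101100 Δ1=100100 | 1Δ
t=2: Δ0=100100 Δ1=101100 | 1Δ
t=3: Δ0=101100 Δ1=100110 Δ2=100111 Δ3=110111 | 3Δ
t=4: Δ0=110111 Δ1=111111 | 1Δ
t=5: Δ0=111111 Δ1=110111 | 1Δ
t=6: Δ0=110111 Δ1=111101 Δ2=101100 | 2Δ
t=7: Δ0=101100 Δ1=100100 | 1Δ
t=8: Δ0=100100 Δ1=101100 | 1Δ
t=9: Δ0=101100 Δ1=100110 Δ2=100111 Δ3=110111 | 3Δ
t=10: Δ0=110111 Δ1=111111 | 1Δ
t=11: Δ0=111111 Δ1=110111 | 1Δ
t=12: Δ0=110111 Δ1=111101 Δ2=101100 | 2Δ
t=13: Δ0=101100 Δ1=100100 | 1Δ
t=14: Δ0=100100 Δ1=101100 | 1Δ
t=15: Δ0=101100 Δ1=100110 Δ2=100111 Δ3=110111 | 3Δ
t=16: Δ0=110111 Δ1=111111 | 1Δ
t=17: Δ0=111111 Δ1=110111 | 1Δ
t=18: Δ0=110111 Δ1=111101 Δ2=101100 | 2Δ
t=19: Δ0=101100 Δ1=100100 | 1Δ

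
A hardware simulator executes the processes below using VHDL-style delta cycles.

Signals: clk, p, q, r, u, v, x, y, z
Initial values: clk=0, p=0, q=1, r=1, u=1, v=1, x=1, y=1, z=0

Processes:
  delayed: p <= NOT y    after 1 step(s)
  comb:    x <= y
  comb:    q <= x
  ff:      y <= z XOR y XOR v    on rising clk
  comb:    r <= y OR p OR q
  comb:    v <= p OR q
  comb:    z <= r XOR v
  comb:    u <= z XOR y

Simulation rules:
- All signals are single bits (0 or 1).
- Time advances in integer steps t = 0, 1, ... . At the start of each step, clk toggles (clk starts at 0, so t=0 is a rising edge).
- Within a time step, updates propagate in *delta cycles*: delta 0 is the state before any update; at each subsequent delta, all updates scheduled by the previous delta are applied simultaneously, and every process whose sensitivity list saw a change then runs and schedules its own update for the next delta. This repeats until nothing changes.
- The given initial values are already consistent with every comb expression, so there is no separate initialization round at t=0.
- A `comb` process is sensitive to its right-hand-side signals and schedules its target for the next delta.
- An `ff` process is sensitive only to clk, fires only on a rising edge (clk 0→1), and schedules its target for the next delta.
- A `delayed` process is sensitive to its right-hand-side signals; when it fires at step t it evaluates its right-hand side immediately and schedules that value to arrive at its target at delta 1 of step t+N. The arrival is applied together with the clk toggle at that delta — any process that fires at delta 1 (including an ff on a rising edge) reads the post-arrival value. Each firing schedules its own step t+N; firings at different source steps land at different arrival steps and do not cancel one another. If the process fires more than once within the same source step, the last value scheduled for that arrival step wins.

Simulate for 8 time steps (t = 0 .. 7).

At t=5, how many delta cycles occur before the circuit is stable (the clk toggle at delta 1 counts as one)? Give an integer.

t=0 Δ0: y=1 r=1 x=1 q=1 p=0 u=1 v=1 clk=0 z=0
  Δ1: clk:0→1
  Δ2: y:1→0
  Δ3: x:1→0, u:1→0
  Δ4: q:1→0
  Δ5: r:1→0, v:1→0
  (5Δ to stable)
t=1 Δ0: y=0 r=0 x=0 q=0 p=0 u=0 v=0 clk=1 z=0
  Δ1: p:0→1, clk:1→0
  Δ2: r:0→1, v:0→1
  (2Δ to stable)
t=2 Δ0: y=0 r=1 x=0 q=0 p=1 u=0 v=1 clk=0 z=0
  Δ1: clk:0→1
  Δ2: y:0→1
  Δ3: x:0→1, u:0→1
  Δ4: q:0→1
  (4Δ to stable)
t=3 Δ0: y=1 r=1 x=1 q=1 p=1 u=1 v=1 clk=1 z=0
  Δ1: p:1→0, clk:1→0
  (1Δ to stable)
t=4 Δ0: y=1 r=1 x=1 q=1 p=0 u=1 v=1 clk=0 z=0
  Δ1: clk:0→1
  Δ2: y:1→0
  Δ3: x:1→0, u:1→0
  Δ4: q:1→0
  Δ5: r:1→0, v:1→0
  (5Δ to stable)
t=5 Δ0: y=0 r=0 x=0 q=0 p=0 u=0 v=0 clk=1 z=0
  Δ1: p:0→1, clk:1→0
  Δ2: r:0→1, v:0→1
  (2Δ to stable)
t=6 Δ0: y=0 r=1 x=0 q=0 p=1 u=0 v=1 clk=0 z=0
  Δ1: clk:0→1
  Δ2: y:0→1
  Δ3: x:0→1, u:0→1
  Δ4: q:0→1
  (4Δ to stable)
t=7 Δ0: y=1 r=1 x=1 q=1 p=1 u=1 v=1 clk=1 z=0
  Δ1: p:1→0, clk:1→0
  (1Δ to stable)

2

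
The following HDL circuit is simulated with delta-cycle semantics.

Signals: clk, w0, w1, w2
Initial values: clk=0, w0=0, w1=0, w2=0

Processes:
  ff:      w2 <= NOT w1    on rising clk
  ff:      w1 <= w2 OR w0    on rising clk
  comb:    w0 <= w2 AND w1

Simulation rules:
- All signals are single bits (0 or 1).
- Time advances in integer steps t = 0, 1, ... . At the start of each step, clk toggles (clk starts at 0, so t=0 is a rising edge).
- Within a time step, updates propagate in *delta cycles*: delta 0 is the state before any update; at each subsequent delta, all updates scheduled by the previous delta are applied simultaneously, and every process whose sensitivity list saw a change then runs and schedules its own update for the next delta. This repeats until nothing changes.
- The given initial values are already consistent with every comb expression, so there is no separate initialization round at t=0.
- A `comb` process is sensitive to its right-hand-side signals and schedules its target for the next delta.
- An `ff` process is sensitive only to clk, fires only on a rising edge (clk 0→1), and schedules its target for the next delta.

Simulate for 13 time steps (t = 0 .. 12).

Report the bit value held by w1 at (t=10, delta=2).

1

t0.Δ0 w0=0 w2=0 w1=0 clk=0
t0.Δ1 w0=0 w2=0 w1=0 clk=1
t0.Δ2 w0=0 w2=1 w1=0 clk=1
t1.Δ0 w0=0 w2=1 w1=0 clk=1
t1.Δ1 w0=0 w2=1 w1=0 clk=0
t2.Δ0 w0=0 w2=1 w1=0 clk=0
t2.Δ1 w0=0 w2=1 w1=0 clk=1
t2.Δ2 w0=0 w2=1 w1=1 clk=1
t2.Δ3 w0=1 w2=1 w1=1 clk=1
t3.Δ0 w0=1 w2=1 w1=1 clk=1
t3.Δ1 w0=1 w2=1 w1=1 clk=0
t4.Δ0 w0=1 w2=1 w1=1 clk=0
t4.Δ1 w0=1 w2=1 w1=1 clk=1
t4.Δ2 w0=1 w2=0 w1=1 clk=1
t4.Δ3 w0=0 w2=0 w1=1 clk=1
t5.Δ0 w0=0 w2=0 w1=1 clk=1
t5.Δ1 w0=0 w2=0 w1=1 clk=0
t6.Δ0 w0=0 w2=0 w1=1 clk=0
t6.Δ1 w0=0 w2=0 w1=1 clk=1
t6.Δ2 w0=0 w2=0 w1=0 clk=1
t7.Δ0 w0=0 w2=0 w1=0 clk=1
t7.Δ1 w0=0 w2=0 w1=0 clk=0
t8.Δ0 w0=0 w2=0 w1=0 clk=0
t8.Δ1 w0=0 w2=0 w1=0 clk=1
t8.Δ2 w0=0 w2=1 w1=0 clk=1
t9.Δ0 w0=0 w2=1 w1=0 clk=1
t9.Δ1 w0=0 w2=1 w1=0 clk=0
t10.Δ0 w0=0 w2=1 w1=0 clk=0
t10.Δ1 w0=0 w2=1 w1=0 clk=1
t10.Δ2 w0=0 w2=1 w1=1 clk=1
t10.Δ3 w0=1 w2=1 w1=1 clk=1
t11.Δ0 w0=1 w2=1 w1=1 clk=1
t11.Δ1 w0=1 w2=1 w1=1 clk=0
t12.Δ0 w0=1 w2=1 w1=1 clk=0
t12.Δ1 w0=1 w2=1 w1=1 clk=1
t12.Δ2 w0=1 w2=0 w1=1 clk=1
t12.Δ3 w0=0 w2=0 w1=1 clk=1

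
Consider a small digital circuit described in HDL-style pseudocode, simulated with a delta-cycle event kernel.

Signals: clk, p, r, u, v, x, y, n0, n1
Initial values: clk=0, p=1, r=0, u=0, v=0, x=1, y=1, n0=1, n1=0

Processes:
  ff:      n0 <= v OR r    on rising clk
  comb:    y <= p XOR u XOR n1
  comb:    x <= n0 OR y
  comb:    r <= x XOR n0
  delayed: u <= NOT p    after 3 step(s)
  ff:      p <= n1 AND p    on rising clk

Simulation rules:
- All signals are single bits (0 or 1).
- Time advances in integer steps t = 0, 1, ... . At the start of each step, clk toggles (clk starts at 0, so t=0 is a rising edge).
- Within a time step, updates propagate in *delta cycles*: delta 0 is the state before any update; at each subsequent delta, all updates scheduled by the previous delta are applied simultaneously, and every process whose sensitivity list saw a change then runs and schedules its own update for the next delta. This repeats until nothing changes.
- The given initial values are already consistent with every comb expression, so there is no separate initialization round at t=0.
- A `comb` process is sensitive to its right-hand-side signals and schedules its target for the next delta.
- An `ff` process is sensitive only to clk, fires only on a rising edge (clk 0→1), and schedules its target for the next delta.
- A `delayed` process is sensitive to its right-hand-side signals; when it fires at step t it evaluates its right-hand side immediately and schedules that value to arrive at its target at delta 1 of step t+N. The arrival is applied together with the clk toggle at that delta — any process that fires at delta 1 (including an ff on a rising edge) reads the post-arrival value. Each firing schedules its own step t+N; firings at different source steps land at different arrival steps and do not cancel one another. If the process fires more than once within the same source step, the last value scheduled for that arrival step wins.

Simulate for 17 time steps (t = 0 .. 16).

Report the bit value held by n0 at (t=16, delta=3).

1

t0.Δ0 n1=0 x=1 u=0 r=0 p=1 v=0 clk=0 y=1 n0=1
t0.Δ1 n1=0 x=1 u=0 r=0 p=1 v=0 clk=1 y=1 n0=1
t0.Δ2 n1=0 x=1 u=0 r=0 p=0 v=0 clk=1 y=1 n0=0
t0.Δ3 n1=0 x=1 u=0 r=1 p=0 v=0 clk=1 y=0 n0=0
t0.Δ4 n1=0 x=0 u=0 r=1 p=0 v=0 clk=1 y=0 n0=0
t0.Δ5 n1=0 x=0 u=0 r=0 p=0 v=0 clk=1 y=0 n0=0
t1.Δ0 n1=0 x=0 u=0 r=0 p=0 v=0 clk=1 y=0 n0=0
t1.Δ1 n1=0 x=0 u=0 r=0 p=0 v=0 clk=0 y=0 n0=0
t2.Δ0 n1=0 x=0 u=0 r=0 p=0 v=0 clk=0 y=0 n0=0
t2.Δ1 n1=0 x=0 u=0 r=0 p=0 v=0 clk=1 y=0 n0=0
t3.Δ0 n1=0 x=0 u=0 r=0 p=0 v=0 clk=1 y=0 n0=0
t3.Δ1 n1=0 x=0 u=1 r=0 p=0 v=0 clk=0 y=0 n0=0
t3.Δ2 n1=0 x=0 u=1 r=0 p=0 v=0 clk=0 y=1 n0=0
t3.Δ3 n1=0 x=1 u=1 r=0 p=0 v=0 clk=0 y=1 n0=0
t3.Δ4 n1=0 x=1 u=1 r=1 p=0 v=0 clk=0 y=1 n0=0
t4.Δ0 n1=0 x=1 u=1 r=1 p=0 v=0 clk=0 y=1 n0=0
t4.Δ1 n1=0 x=1 u=1 r=1 p=0 v=0 clk=1 y=1 n0=0
t4.Δ2 n1=0 x=1 u=1 r=1 p=0 v=0 clk=1 y=1 n0=1
t4.Δ3 n1=0 x=1 u=1 r=0 p=0 v=0 clk=1 y=1 n0=1
t5.Δ0 n1=0 x=1 u=1 r=0 p=0 v=0 clk=1 y=1 n0=1
t5.Δ1 n1=0 x=1 u=1 r=0 p=0 v=0 clk=0 y=1 n0=1
t6.Δ0 n1=0 x=1 u=1 r=0 p=0 v=0 clk=0 y=1 n0=1
t6.Δ1 n1=0 x=1 u=1 r=0 p=0 v=0 clk=1 y=1 n0=1
t6.Δ2 n1=0 x=1 u=1 r=0 p=0 v=0 clk=1 y=1 n0=0
t6.Δ3 n1=0 x=1 u=1 r=1 p=0 v=0 clk=1 y=1 n0=0
t7.Δ0 n1=0 x=1 u=1 r=1 p=0 v=0 clk=1 y=1 n0=0
t7.Δ1 n1=0 x=1 u=1 r=1 p=0 v=0 clk=0 y=1 n0=0
t8.Δ0 n1=0 x=1 u=1 r=1 p=0 v=0 clk=0 y=1 n0=0
t8.Δ1 n1=0 x=1 u=1 r=1 p=0 v=0 clk=1 y=1 n0=0
t8.Δ2 n1=0 x=1 u=1 r=1 p=0 v=0 clk=1 y=1 n0=1
t8.Δ3 n1=0 x=1 u=1 r=0 p=0 v=0 clk=1 y=1 n0=1
t9.Δ0 n1=0 x=1 u=1 r=0 p=0 v=0 clk=1 y=1 n0=1
t9.Δ1 n1=0 x=1 u=1 r=0 p=0 v=0 clk=0 y=1 n0=1
t10.Δ0 n1=0 x=1 u=1 r=0 p=0 v=0 clk=0 y=1 n0=1
t10.Δ1 n1=0 x=1 u=1 r=0 p=0 v=0 clk=1 y=1 n0=1
t10.Δ2 n1=0 x=1 u=1 r=0 p=0 v=0 clk=1 y=1 n0=0
t10.Δ3 n1=0 x=1 u=1 r=1 p=0 v=0 clk=1 y=1 n0=0
t11.Δ0 n1=0 x=1 u=1 r=1 p=0 v=0 clk=1 y=1 n0=0
t11.Δ1 n1=0 x=1 u=1 r=1 p=0 v=0 clk=0 y=1 n0=0
t12.Δ0 n1=0 x=1 u=1 r=1 p=0 v=0 clk=0 y=1 n0=0
t12.Δ1 n1=0 x=1 u=1 r=1 p=0 v=0 clk=1 y=1 n0=0
t12.Δ2 n1=0 x=1 u=1 r=1 p=0 v=0 clk=1 y=1 n0=1
t12.Δ3 n1=0 x=1 u=1 r=0 p=0 v=0 clk=1 y=1 n0=1
t13.Δ0 n1=0 x=1 u=1 r=0 p=0 v=0 clk=1 y=1 n0=1
t13.Δ1 n1=0 x=1 u=1 r=0 p=0 v=0 clk=0 y=1 n0=1
t14.Δ0 n1=0 x=1 u=1 r=0 p=0 v=0 clk=0 y=1 n0=1
t14.Δ1 n1=0 x=1 u=1 r=0 p=0 v=0 clk=1 y=1 n0=1
t14.Δ2 n1=0 x=1 u=1 r=0 p=0 v=0 clk=1 y=1 n0=0
t14.Δ3 n1=0 x=1 u=1 r=1 p=0 v=0 clk=1 y=1 n0=0
t15.Δ0 n1=0 x=1 u=1 r=1 p=0 v=0 clk=1 y=1 n0=0
t15.Δ1 n1=0 x=1 u=1 r=1 p=0 v=0 clk=0 y=1 n0=0
t16.Δ0 n1=0 x=1 u=1 r=1 p=0 v=0 clk=0 y=1 n0=0
t16.Δ1 n1=0 x=1 u=1 r=1 p=0 v=0 clk=1 y=1 n0=0
t16.Δ2 n1=0 x=1 u=1 r=1 p=0 v=0 clk=1 y=1 n0=1
t16.Δ3 n1=0 x=1 u=1 r=0 p=0 v=0 clk=1 y=1 n0=1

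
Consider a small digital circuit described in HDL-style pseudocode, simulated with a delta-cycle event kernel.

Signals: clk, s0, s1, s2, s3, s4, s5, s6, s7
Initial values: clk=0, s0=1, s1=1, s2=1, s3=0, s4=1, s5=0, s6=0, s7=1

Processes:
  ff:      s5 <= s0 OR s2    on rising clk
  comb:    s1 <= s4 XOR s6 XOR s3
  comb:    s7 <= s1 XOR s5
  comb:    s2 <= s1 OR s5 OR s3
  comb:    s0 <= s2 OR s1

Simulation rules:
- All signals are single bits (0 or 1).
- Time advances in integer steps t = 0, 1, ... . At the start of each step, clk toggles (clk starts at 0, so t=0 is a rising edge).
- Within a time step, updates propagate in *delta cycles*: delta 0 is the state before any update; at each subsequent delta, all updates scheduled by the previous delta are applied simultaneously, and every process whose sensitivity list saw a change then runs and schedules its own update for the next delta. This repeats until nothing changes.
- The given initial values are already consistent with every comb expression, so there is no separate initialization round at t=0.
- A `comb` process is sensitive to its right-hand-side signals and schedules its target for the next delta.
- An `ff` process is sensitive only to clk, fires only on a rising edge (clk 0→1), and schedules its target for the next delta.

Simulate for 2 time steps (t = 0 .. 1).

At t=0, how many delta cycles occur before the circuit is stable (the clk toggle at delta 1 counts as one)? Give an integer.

t0.Δ0 s7=1 s5=0 s2=1 s3=0 clk=0 s1=1 s0=1 s4=1 s6=0
t0.Δ1 s7=1 s5=0 s2=1 s3=0 clk=1 s1=1 s0=1 s4=1 s6=0
t0.Δ2 s7=1 s5=1 s2=1 s3=0 clk=1 s1=1 s0=1 s4=1 s6=0
t0.Δ3 s7=0 s5=1 s2=1 s3=0 clk=1 s1=1 s0=1 s4=1 s6=0
t1.Δ0 s7=0 s5=1 s2=1 s3=0 clk=1 s1=1 s0=1 s4=1 s6=0
t1.Δ1 s7=0 s5=1 s2=1 s3=0 clk=0 s1=1 s0=1 s4=1 s6=0

3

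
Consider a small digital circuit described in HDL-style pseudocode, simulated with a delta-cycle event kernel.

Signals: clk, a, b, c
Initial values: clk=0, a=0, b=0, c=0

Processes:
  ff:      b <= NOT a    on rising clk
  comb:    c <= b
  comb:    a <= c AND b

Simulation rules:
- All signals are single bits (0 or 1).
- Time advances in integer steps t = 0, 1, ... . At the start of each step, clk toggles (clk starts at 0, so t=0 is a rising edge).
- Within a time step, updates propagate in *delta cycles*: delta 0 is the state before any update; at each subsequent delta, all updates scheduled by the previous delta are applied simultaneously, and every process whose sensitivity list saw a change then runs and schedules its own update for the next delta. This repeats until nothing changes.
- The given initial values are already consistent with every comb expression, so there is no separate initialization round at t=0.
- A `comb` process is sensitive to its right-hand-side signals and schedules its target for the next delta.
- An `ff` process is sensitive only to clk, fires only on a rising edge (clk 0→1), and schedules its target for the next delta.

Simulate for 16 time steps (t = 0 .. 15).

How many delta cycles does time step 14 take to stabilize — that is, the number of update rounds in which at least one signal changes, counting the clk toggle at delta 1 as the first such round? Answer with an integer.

3

[bits: a,b,c,clk]
t=0: Δ0=0000 Δ1=0001 Δ2=0101 Δ3=0111 Δ4=1111 | 4Δ
t=1: Δ0=1111 Δ1=1110 | 1Δ
t=2: Δ0=1110 Δ1=1111 Δ2=1011 Δ3=0001 | 3Δ
t=3: Δ0=0001 Δ1=0000 | 1Δ
t=4: Δ0=0000 Δ1=0001 Δ2=0101 Δ3=0111 Δ4=1111 | 4Δ
t=5: Δ0=1111 Δ1=1110 | 1Δ
t=6: Δ0=1110 Δ1=1111 Δ2=1011 Δ3=0001 | 3Δ
t=7: Δ0=0001 Δ1=0000 | 1Δ
t=8: Δ0=0000 Δ1=0001 Δ2=0101 Δ3=0111 Δ4=1111 | 4Δ
t=9: Δ0=1111 Δ1=1110 | 1Δ
t=10: Δ0=1110 Δ1=1111 Δ2=1011 Δ3=0001 | 3Δ
t=11: Δ0=0001 Δ1=0000 | 1Δ
t=12: Δ0=0000 Δ1=0001 Δ2=0101 Δ3=0111 Δ4=1111 | 4Δ
t=13: Δ0=1111 Δ1=1110 | 1Δ
t=14: Δ0=1110 Δ1=1111 Δ2=1011 Δ3=0001 | 3Δ
t=15: Δ0=0001 Δ1=0000 | 1Δ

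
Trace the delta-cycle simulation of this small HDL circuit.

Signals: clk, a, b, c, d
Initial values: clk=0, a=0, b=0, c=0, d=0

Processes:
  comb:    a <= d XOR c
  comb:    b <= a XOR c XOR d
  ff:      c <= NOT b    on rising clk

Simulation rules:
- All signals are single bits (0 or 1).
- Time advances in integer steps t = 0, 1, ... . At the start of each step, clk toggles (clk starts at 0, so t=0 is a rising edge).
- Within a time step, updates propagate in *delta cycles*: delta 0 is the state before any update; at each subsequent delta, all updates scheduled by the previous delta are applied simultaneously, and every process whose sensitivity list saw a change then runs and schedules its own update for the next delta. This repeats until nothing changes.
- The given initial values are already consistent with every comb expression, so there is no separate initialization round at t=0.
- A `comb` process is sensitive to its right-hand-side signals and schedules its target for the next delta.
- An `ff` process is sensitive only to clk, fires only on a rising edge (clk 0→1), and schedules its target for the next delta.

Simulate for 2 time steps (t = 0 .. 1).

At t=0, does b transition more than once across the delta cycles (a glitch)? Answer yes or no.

yes

[bits: clk,d,c,a,b]
t=0: Δ0=00000 Δ1=10000 Δ2=10100 Δ3=10111 Δ4=10110 | 4Δ
t=1: Δ0=10110 Δ1=00110 | 1Δ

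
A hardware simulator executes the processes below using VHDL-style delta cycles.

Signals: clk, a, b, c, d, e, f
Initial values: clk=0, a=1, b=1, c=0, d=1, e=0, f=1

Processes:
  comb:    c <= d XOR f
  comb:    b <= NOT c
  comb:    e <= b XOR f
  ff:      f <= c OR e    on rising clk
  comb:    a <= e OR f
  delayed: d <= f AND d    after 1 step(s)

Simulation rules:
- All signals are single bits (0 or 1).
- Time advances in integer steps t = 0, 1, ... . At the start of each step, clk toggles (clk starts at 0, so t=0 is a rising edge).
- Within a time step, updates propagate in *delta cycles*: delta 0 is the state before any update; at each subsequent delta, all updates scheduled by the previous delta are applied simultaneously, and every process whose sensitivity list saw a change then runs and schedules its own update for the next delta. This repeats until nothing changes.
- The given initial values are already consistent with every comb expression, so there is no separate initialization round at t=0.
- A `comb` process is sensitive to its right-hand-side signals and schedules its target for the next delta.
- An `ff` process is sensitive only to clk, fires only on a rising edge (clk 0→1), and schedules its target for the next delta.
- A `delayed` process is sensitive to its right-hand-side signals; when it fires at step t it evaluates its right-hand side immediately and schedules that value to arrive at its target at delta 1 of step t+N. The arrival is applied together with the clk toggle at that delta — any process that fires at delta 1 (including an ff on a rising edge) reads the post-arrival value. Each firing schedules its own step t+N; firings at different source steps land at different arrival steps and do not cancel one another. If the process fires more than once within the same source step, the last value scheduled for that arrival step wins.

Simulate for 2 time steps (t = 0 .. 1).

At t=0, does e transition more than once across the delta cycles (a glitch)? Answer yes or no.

yes

[bits: f,c,b,clk,e,d,a]
t=0: Δ0=1010011 Δ1=1011011 Δ2=0011011 Δ3=0111110 Δ4=0101111 Δ5=0101011 Δ6=0101010 | 6Δ
t=1: Δ0=0101010 Δ1=0100000 Δ2=0000000 Δ3=0010000 Δ4=0010100 Δ5=0010101 | 5Δ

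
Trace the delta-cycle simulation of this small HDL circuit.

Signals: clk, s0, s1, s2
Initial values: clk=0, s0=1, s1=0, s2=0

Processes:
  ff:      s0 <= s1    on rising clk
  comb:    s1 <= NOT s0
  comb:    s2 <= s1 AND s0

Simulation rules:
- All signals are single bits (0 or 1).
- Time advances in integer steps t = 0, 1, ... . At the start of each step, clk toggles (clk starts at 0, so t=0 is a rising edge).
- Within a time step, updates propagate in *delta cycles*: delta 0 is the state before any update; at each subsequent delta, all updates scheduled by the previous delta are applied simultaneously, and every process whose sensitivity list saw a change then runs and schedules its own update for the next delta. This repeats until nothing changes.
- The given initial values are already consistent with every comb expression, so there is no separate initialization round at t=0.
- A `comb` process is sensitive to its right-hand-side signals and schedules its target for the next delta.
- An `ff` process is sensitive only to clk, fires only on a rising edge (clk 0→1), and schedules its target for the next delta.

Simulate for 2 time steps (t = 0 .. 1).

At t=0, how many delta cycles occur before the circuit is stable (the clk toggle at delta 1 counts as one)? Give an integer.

[bits: s2,s0,s1,clk]
t=0: Δ0=0100 Δ1=0101 Δ2=0001 Δ3=0011 | 3Δ
t=1: Δ0=0011 Δ1=0010 | 1Δ

3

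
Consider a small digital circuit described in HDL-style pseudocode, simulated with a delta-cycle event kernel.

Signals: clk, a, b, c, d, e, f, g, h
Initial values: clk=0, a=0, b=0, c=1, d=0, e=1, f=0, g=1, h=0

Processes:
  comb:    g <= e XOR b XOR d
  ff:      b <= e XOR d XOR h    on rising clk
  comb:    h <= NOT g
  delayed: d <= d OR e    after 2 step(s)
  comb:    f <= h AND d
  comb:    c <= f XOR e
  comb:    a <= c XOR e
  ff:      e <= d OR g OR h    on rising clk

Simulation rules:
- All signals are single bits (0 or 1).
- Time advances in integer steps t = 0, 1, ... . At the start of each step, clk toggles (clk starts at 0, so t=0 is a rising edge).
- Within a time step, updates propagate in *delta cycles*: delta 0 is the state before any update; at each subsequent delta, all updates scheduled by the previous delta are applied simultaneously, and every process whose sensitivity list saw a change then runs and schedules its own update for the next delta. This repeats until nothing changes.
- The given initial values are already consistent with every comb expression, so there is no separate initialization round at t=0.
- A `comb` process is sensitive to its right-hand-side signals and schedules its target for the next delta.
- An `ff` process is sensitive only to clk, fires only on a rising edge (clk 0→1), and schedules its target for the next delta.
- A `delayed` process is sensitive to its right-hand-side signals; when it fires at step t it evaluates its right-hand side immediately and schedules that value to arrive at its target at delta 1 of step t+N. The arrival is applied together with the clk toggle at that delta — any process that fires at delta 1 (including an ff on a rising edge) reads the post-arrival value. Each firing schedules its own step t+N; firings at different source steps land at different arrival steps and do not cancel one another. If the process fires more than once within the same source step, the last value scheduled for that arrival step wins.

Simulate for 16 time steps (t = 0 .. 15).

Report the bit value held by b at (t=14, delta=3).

0

t0.Δ0 clk=0 h=0 e=1 f=0 a=0 g=1 d=0 b=0 c=1
t0.Δ1 clk=1 h=0 e=1 f=0 a=0 g=1 d=0 b=0 c=1
t0.Δ2 clk=1 h=0 e=1 f=0 a=0 g=1 d=0 b=1 c=1
t0.Δ3 clk=1 h=0 e=1 f=0 a=0 g=0 d=0 b=1 c=1
t0.Δ4 clk=1 h=1 e=1 f=0 a=0 g=0 d=0 b=1 c=1
t1.Δ0 clk=1 h=1 e=1 f=0 a=0 g=0 d=0 b=1 c=1
t1.Δ1 clk=0 h=1 e=1 f=0 a=0 g=0 d=0 b=1 c=1
t2.Δ0 clk=0 h=1 e=1 f=0 a=0 g=0 d=0 b=1 c=1
t2.Δ1 clk=1 h=1 e=1 f=0 a=0 g=0 d=0 b=1 c=1
t2.Δ2 clk=1 h=1 e=1 f=0 a=0 g=0 d=0 b=0 c=1
t2.Δ3 clk=1 h=1 e=1 f=0 a=0 g=1 d=0 b=0 c=1
t2.Δ4 clk=1 h=0 e=1 f=0 a=0 g=1 d=0 b=0 c=1
t3.Δ0 clk=1 h=0 e=1 f=0 a=0 g=1 d=0 b=0 c=1
t3.Δ1 clk=0 h=0 e=1 f=0 a=0 g=1 d=0 b=0 c=1
t4.Δ0 clk=0 h=0 e=1 f=0 a=0 g=1 d=0 b=0 c=1
t4.Δ1 clk=1 h=0 e=1 f=0 a=0 g=1 d=0 b=0 c=1
t4.Δ2 clk=1 h=0 e=1 f=0 a=0 g=1 d=0 b=1 c=1
t4.Δ3 clk=1 h=0 e=1 f=0 a=0 g=0 d=0 b=1 c=1
t4.Δ4 clk=1 h=1 e=1 f=0 a=0 g=0 d=0 b=1 c=1
t5.Δ0 clk=1 h=1 e=1 f=0 a=0 g=0 d=0 b=1 c=1
t5.Δ1 clk=0 h=1 e=1 f=0 a=0 g=0 d=0 b=1 c=1
t6.Δ0 clk=0 h=1 e=1 f=0 a=0 g=0 d=0 b=1 c=1
t6.Δ1 clk=1 h=1 e=1 f=0 a=0 g=0 d=0 b=1 c=1
t6.Δ2 clk=1 h=1 e=1 f=0 a=0 g=0 d=0 b=0 c=1
t6.Δ3 clk=1 h=1 e=1 f=0 a=0 g=1 d=0 b=0 c=1
t6.Δ4 clk=1 h=0 e=1 f=0 a=0 g=1 d=0 b=0 c=1
t7.Δ0 clk=1 h=0 e=1 f=0 a=0 g=1 d=0 b=0 c=1
t7.Δ1 clk=0 h=0 e=1 f=0 a=0 g=1 d=0 b=0 c=1
t8.Δ0 clk=0 h=0 e=1 f=0 a=0 g=1 d=0 b=0 c=1
t8.Δ1 clk=1 h=0 e=1 f=0 a=0 g=1 d=0 b=0 c=1
t8.Δ2 clk=1 h=0 e=1 f=0 a=0 g=1 d=0 b=1 c=1
t8.Δ3 clk=1 h=0 e=1 f=0 a=0 g=0 d=0 b=1 c=1
t8.Δ4 clk=1 h=1 e=1 f=0 a=0 g=0 d=0 b=1 c=1
t9.Δ0 clk=1 h=1 e=1 f=0 a=0 g=0 d=0 b=1 c=1
t9.Δ1 clk=0 h=1 e=1 f=0 a=0 g=0 d=0 b=1 c=1
t10.Δ0 clk=0 h=1 e=1 f=0 a=0 g=0 d=0 b=1 c=1
t10.Δ1 clk=1 h=1 e=1 f=0 a=0 g=0 d=0 b=1 c=1
t10.Δ2 clk=1 h=1 e=1 f=0 a=0 g=0 d=0 b=0 c=1
t10.Δ3 clk=1 h=1 e=1 f=0 a=0 g=1 d=0 b=0 c=1
t10.Δ4 clk=1 h=0 e=1 f=0 a=0 g=1 d=0 b=0 c=1
t11.Δ0 clk=1 h=0 e=1 f=0 a=0 g=1 d=0 b=0 c=1
t11.Δ1 clk=0 h=0 e=1 f=0 a=0 g=1 d=0 b=0 c=1
t12.Δ0 clk=0 h=0 e=1 f=0 a=0 g=1 d=0 b=0 c=1
t12.Δ1 clk=1 h=0 e=1 f=0 a=0 g=1 d=0 b=0 c=1
t12.Δ2 clk=1 h=0 e=1 f=0 a=0 g=1 d=0 b=1 c=1
t12.Δ3 clk=1 h=0 e=1 f=0 a=0 g=0 d=0 b=1 c=1
t12.Δ4 clk=1 h=1 e=1 f=0 a=0 g=0 d=0 b=1 c=1
t13.Δ0 clk=1 h=1 e=1 f=0 a=0 g=0 d=0 b=1 c=1
t13.Δ1 clk=0 h=1 e=1 f=0 a=0 g=0 d=0 b=1 c=1
t14.Δ0 clk=0 h=1 e=1 f=0 a=0 g=0 d=0 b=1 c=1
t14.Δ1 clk=1 h=1 e=1 f=0 a=0 g=0 d=0 b=1 c=1
t14.Δ2 clk=1 h=1 e=1 f=0 a=0 g=0 d=0 b=0 c=1
t14.Δ3 clk=1 h=1 e=1 f=0 a=0 g=1 d=0 b=0 c=1
t14.Δ4 clk=1 h=0 e=1 f=0 a=0 g=1 d=0 b=0 c=1
t15.Δ0 clk=1 h=0 e=1 f=0 a=0 g=1 d=0 b=0 c=1
t15.Δ1 clk=0 h=0 e=1 f=0 a=0 g=1 d=0 b=0 c=1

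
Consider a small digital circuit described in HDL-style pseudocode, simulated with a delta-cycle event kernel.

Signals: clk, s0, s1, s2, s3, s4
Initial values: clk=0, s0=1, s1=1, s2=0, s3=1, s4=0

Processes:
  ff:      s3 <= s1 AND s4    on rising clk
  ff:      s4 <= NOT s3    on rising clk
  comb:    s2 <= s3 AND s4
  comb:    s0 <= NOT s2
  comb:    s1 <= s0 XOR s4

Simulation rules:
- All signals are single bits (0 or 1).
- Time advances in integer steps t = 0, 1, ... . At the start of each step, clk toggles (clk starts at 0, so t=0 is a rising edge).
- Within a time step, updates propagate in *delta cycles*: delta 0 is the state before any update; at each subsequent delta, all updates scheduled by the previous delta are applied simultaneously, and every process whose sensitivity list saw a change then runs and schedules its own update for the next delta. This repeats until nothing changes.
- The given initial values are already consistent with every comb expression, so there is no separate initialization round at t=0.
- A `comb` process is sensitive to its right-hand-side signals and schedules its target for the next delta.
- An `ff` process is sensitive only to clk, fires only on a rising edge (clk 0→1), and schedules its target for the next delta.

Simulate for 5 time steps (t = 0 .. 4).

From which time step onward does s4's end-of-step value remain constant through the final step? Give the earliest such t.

t=0 Δ0: clk=0 s4=0 s0=1 s1=1 s3=1 s2=0
  Δ1: clk:0→1
  Δ2: s3:1→0
  (2Δ to stable)
t=1 Δ0: clk=1 s4=0 s0=1 s1=1 s3=0 s2=0
  Δ1: clk:1→0
  (1Δ to stable)
t=2 Δ0: clk=0 s4=0 s0=1 s1=1 s3=0 s2=0
  Δ1: clk:0→1
  Δ2: s4:0→1
  Δ3: s1:1→0
  (3Δ to stable)
t=3 Δ0: clk=1 s4=1 s0=1 s1=0 s3=0 s2=0
  Δ1: clk:1→0
  (1Δ to stable)
t=4 Δ0: clk=0 s4=1 s0=1 s1=0 s3=0 s2=0
  Δ1: clk:0→1
  (1Δ to stable)

2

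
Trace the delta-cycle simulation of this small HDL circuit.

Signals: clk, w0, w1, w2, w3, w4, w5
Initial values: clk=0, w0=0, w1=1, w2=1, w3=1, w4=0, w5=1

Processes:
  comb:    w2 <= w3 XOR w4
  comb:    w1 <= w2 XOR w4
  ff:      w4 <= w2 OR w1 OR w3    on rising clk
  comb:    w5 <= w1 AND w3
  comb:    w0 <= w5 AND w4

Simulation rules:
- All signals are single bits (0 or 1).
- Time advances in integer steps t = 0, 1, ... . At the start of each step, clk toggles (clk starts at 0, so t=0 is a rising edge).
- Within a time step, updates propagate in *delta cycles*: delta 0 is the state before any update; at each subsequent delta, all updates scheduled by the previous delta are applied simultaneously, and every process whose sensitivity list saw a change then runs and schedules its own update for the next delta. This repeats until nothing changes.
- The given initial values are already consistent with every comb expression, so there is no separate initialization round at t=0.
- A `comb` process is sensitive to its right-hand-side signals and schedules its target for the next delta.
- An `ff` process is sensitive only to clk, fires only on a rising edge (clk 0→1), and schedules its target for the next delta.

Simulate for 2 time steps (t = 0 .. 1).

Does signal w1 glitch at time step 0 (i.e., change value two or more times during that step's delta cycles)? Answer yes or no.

yes

t0.Δ0 w5=1 clk=0 w0=0 w1=1 w2=1 w4=0 w3=1
t0.Δ1 w5=1 clk=1 w0=0 w1=1 w2=1 w4=0 w3=1
t0.Δ2 w5=1 clk=1 w0=0 w1=1 w2=1 w4=1 w3=1
t0.Δ3 w5=1 clk=1 w0=1 w1=0 w2=0 w4=1 w3=1
t0.Δ4 w5=0 clk=1 w0=1 w1=1 w2=0 w4=1 w3=1
t0.Δ5 w5=1 clk=1 w0=0 w1=1 w2=0 w4=1 w3=1
t0.Δ6 w5=1 clk=1 w0=1 w1=1 w2=0 w4=1 w3=1
t1.Δ0 w5=1 clk=1 w0=1 w1=1 w2=0 w4=1 w3=1
t1.Δ1 w5=1 clk=0 w0=1 w1=1 w2=0 w4=1 w3=1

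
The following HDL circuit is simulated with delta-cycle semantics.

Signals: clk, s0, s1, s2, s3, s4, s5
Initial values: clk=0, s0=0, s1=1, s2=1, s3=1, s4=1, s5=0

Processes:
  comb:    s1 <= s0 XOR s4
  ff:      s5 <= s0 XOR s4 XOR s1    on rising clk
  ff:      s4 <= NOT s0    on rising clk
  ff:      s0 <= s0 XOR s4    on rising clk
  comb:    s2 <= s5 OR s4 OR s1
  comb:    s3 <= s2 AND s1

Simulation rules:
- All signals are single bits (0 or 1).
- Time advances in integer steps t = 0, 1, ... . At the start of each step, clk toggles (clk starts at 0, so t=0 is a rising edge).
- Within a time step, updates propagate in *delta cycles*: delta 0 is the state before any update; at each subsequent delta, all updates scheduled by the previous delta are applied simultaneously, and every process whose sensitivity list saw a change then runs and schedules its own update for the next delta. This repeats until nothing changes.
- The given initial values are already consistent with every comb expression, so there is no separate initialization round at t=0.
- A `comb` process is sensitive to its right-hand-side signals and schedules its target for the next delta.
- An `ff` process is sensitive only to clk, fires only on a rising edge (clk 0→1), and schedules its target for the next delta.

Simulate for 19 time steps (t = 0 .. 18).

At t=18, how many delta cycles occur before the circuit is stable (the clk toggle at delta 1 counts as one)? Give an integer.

4

t=0 Δ0: s5=0 s1=1 s4=1 clk=0 s3=1 s0=0 s2=1
  Δ1: clk:0→1
  Δ2: s0:0→1
  Δ3: s1:1→0
  Δ4: s3:1→0
  (4Δ to stable)
t=1 Δ0: s5=0 s1=0 s4=1 clk=1 s3=0 s0=1 s2=1
  Δ1: clk:1→0
  (1Δ to stable)
t=2 Δ0: s5=0 s1=0 s4=1 clk=0 s3=0 s0=1 s2=1
  Δ1: clk:0→1
  Δ2: s4:1→0, s0:1→0
  Δ3: s2:1→0
  (3Δ to stable)
t=3 Δ0: s5=0 s1=0 s4=0 clk=1 s3=0 s0=0 s2=0
  Δ1: clk:1→0
  (1Δ to stable)
t=4 Δ0: s5=0 s1=0 s4=0 clk=0 s3=0 s0=0 s2=0
  Δ1: clk:0→1
  Δ2: s4:0→1
  Δ3: s1:0→1, s2:0→1
  Δ4: s3:0→1
  (4Δ to stable)
t=5 Δ0: s5=0 s1=1 s4=1 clk=1 s3=1 s0=0 s2=1
  Δ1: clk:1→0
  (1Δ to stable)
t=6 Δ0: s5=0 s1=1 s4=1 clk=0 s3=1 s0=0 s2=1
  Δ1: clk:0→1
  Δ2: s0:0→1
  Δ3: s1:1→0
  Δ4: s3:1→0
  (4Δ to stable)
t=7 Δ0: s5=0 s1=0 s4=1 clk=1 s3=0 s0=1 s2=1
  Δ1: clk:1→0
  (1Δ to stable)
t=8 Δ0: s5=0 s1=0 s4=1 clk=0 s3=0 s0=1 s2=1
  Δ1: clk:0→1
  Δ2: s4:1→0, s0:1→0
  Δ3: s2:1→0
  (3Δ to stable)
t=9 Δ0: s5=0 s1=0 s4=0 clk=1 s3=0 s0=0 s2=0
  Δ1: clk:1→0
  (1Δ to stable)
t=10 Δ0: s5=0 s1=0 s4=0 clk=0 s3=0 s0=0 s2=0
  Δ1: clk:0→1
  Δ2: s4:0→1
  Δ3: s1:0→1, s2:0→1
  Δ4: s3:0→1
  (4Δ to stable)
t=11 Δ0: s5=0 s1=1 s4=1 clk=1 s3=1 s0=0 s2=1
  Δ1: clk:1→0
  (1Δ to stable)
t=12 Δ0: s5=0 s1=1 s4=1 clk=0 s3=1 s0=0 s2=1
  Δ1: clk:0→1
  Δ2: s0:0→1
  Δ3: s1:1→0
  Δ4: s3:1→0
  (4Δ to stable)
t=13 Δ0: s5=0 s1=0 s4=1 clk=1 s3=0 s0=1 s2=1
  Δ1: clk:1→0
  (1Δ to stable)
t=14 Δ0: s5=0 s1=0 s4=1 clk=0 s3=0 s0=1 s2=1
  Δ1: clk:0→1
  Δ2: s4:1→0, s0:1→0
  Δ3: s2:1→0
  (3Δ to stable)
t=15 Δ0: s5=0 s1=0 s4=0 clk=1 s3=0 s0=0 s2=0
  Δ1: clk:1→0
  (1Δ to stable)
t=16 Δ0: s5=0 s1=0 s4=0 clk=0 s3=0 s0=0 s2=0
  Δ1: clk:0→1
  Δ2: s4:0→1
  Δ3: s1:0→1, s2:0→1
  Δ4: s3:0→1
  (4Δ to stable)
t=17 Δ0: s5=0 s1=1 s4=1 clk=1 s3=1 s0=0 s2=1
  Δ1: clk:1→0
  (1Δ to stable)
t=18 Δ0: s5=0 s1=1 s4=1 clk=0 s3=1 s0=0 s2=1
  Δ1: clk:0→1
  Δ2: s0:0→1
  Δ3: s1:1→0
  Δ4: s3:1→0
  (4Δ to stable)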